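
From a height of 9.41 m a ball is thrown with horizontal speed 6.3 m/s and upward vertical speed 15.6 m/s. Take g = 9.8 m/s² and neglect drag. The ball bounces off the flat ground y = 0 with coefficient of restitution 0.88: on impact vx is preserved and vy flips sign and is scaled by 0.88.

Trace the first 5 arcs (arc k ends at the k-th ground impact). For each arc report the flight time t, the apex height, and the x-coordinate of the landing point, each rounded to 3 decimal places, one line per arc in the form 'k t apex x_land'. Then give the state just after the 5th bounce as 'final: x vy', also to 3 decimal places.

Arc 1: start y=9.410, vy=15.600 → t=3.702, apex=21.826, x_land=23.325, impact vy=-20.683
  bounce: vy ← 0.88·20.683 = 18.201
Arc 2: start y=0.000, vy=18.201 → t=3.715, apex=16.902, x_land=46.727, impact vy=-18.201
  bounce: vy ← 0.88·18.201 = 16.017
Arc 3: start y=0.000, vy=16.017 → t=3.269, apex=13.089, x_land=67.320, impact vy=-16.017
  bounce: vy ← 0.88·16.017 = 14.095
Arc 4: start y=0.000, vy=14.095 → t=2.877, apex=10.136, x_land=85.442, impact vy=-14.095
  bounce: vy ← 0.88·14.095 = 12.404
Arc 5: start y=0.000, vy=12.404 → t=2.531, apex=7.850, x_land=101.390, impact vy=-12.404
  bounce: vy ← 0.88·12.404 = 10.915

1 3.702 21.826 23.325
2 3.715 16.902 46.727
3 3.269 13.089 67.320
4 2.877 10.136 85.442
5 2.531 7.850 101.390
final: 101.390 10.915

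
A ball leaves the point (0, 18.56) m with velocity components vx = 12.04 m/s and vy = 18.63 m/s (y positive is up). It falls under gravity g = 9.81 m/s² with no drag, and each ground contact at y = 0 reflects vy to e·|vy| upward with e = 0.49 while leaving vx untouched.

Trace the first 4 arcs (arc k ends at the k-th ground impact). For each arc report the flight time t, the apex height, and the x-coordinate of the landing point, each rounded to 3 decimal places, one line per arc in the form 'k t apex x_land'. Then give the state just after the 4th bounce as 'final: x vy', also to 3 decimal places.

Arc 1: start y=18.560, vy=18.630 → t=4.618, apex=36.250, x_land=55.596, impact vy=-26.669
  bounce: vy ← 0.49·26.669 = 13.068
Arc 2: start y=0.000, vy=13.068 → t=2.664, apex=8.704, x_land=87.673, impact vy=-13.068
  bounce: vy ← 0.49·13.068 = 6.403
Arc 3: start y=0.000, vy=6.403 → t=1.305, apex=2.090, x_land=103.390, impact vy=-6.403
  bounce: vy ← 0.49·6.403 = 3.138
Arc 4: start y=0.000, vy=3.138 → t=0.640, apex=0.502, x_land=111.092, impact vy=-3.138
  bounce: vy ← 0.49·3.138 = 1.537

1 4.618 36.250 55.596
2 2.664 8.704 87.673
3 1.305 2.090 103.390
4 0.640 0.502 111.092
final: 111.092 1.537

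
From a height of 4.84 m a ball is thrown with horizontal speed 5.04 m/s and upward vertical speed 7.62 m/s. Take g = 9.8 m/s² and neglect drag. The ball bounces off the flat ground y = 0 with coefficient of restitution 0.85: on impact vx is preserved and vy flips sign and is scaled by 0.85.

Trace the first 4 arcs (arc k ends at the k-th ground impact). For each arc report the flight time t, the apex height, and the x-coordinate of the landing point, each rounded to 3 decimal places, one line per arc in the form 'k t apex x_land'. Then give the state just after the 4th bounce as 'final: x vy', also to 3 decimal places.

Arc 1: start y=4.840, vy=7.620 → t=2.039, apex=7.802, x_land=10.279, impact vy=-12.366
  bounce: vy ← 0.85·12.366 = 10.511
Arc 2: start y=0.000, vy=10.511 → t=2.145, apex=5.637, x_land=21.091, impact vy=-10.511
  bounce: vy ← 0.85·10.511 = 8.935
Arc 3: start y=0.000, vy=8.935 → t=1.823, apex=4.073, x_land=30.281, impact vy=-8.935
  bounce: vy ← 0.85·8.935 = 7.595
Arc 4: start y=0.000, vy=7.595 → t=1.550, apex=2.943, x_land=38.092, impact vy=-7.595
  bounce: vy ← 0.85·7.595 = 6.455

1 2.039 7.802 10.279
2 2.145 5.637 21.091
3 1.823 4.073 30.281
4 1.550 2.943 38.092
final: 38.092 6.455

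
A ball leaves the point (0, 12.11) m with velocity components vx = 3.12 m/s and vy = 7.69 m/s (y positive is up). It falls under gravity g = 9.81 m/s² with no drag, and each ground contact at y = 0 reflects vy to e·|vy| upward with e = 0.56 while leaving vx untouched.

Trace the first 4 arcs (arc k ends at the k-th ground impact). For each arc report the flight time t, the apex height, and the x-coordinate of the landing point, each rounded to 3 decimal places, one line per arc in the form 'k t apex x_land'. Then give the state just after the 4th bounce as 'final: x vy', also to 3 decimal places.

1 2.540 15.124 7.924
2 1.967 4.743 14.060
3 1.101 1.487 17.497
4 0.617 0.466 19.421
final: 19.421 1.694

Arc 1: start y=12.110, vy=7.690 → t=2.540, apex=15.124, x_land=7.924, impact vy=-17.226
  bounce: vy ← 0.56·17.226 = 9.647
Arc 2: start y=0.000, vy=9.647 → t=1.967, apex=4.743, x_land=14.060, impact vy=-9.647
  bounce: vy ← 0.56·9.647 = 5.402
Arc 3: start y=0.000, vy=5.402 → t=1.101, apex=1.487, x_land=17.497, impact vy=-5.402
  bounce: vy ← 0.56·5.402 = 3.025
Arc 4: start y=0.000, vy=3.025 → t=0.617, apex=0.466, x_land=19.421, impact vy=-3.025
  bounce: vy ← 0.56·3.025 = 1.694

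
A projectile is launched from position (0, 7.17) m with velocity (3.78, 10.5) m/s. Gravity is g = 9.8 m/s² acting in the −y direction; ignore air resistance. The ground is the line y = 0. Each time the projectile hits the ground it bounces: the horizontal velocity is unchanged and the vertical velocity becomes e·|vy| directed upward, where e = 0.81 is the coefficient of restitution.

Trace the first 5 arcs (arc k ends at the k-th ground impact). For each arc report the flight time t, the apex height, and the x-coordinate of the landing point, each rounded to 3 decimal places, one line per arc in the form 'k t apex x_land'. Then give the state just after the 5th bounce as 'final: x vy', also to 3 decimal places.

Arc 1: start y=7.170, vy=10.500 → t=2.687, apex=12.795, x_land=10.158, impact vy=-15.836
  bounce: vy ← 0.81·15.836 = 12.827
Arc 2: start y=0.000, vy=12.827 → t=2.618, apex=8.395, x_land=20.054, impact vy=-12.827
  bounce: vy ← 0.81·12.827 = 10.390
Arc 3: start y=0.000, vy=10.390 → t=2.120, apex=5.508, x_land=28.069, impact vy=-10.390
  bounce: vy ← 0.81·10.390 = 8.416
Arc 4: start y=0.000, vy=8.416 → t=1.718, apex=3.614, x_land=34.561, impact vy=-8.416
  bounce: vy ← 0.81·8.416 = 6.817
Arc 5: start y=0.000, vy=6.817 → t=1.391, apex=2.371, x_land=39.820, impact vy=-6.817
  bounce: vy ← 0.81·6.817 = 5.522

1 2.687 12.795 10.158
2 2.618 8.395 20.054
3 2.120 5.508 28.069
4 1.718 3.614 34.561
5 1.391 2.371 39.820
final: 39.820 5.522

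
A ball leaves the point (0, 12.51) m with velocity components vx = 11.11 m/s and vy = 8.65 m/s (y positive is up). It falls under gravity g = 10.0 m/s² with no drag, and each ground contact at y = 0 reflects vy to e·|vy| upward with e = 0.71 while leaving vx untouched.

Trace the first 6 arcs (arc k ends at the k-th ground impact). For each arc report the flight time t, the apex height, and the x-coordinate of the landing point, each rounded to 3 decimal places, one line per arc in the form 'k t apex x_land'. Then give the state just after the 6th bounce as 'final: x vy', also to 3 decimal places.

1 2.668 16.251 29.640
2 2.560 8.192 58.082
3 1.818 4.130 78.275
4 1.291 2.082 92.613
5 0.916 1.049 102.793
6 0.651 0.529 110.020
final: 110.020 2.309

Arc 1: start y=12.510, vy=8.650 → t=2.668, apex=16.251, x_land=29.640, impact vy=-18.028
  bounce: vy ← 0.71·18.028 = 12.800
Arc 2: start y=0.000, vy=12.800 → t=2.560, apex=8.192, x_land=58.082, impact vy=-12.800
  bounce: vy ← 0.71·12.800 = 9.088
Arc 3: start y=0.000, vy=9.088 → t=1.818, apex=4.130, x_land=78.275, impact vy=-9.088
  bounce: vy ← 0.71·9.088 = 6.453
Arc 4: start y=0.000, vy=6.453 → t=1.291, apex=2.082, x_land=92.613, impact vy=-6.453
  bounce: vy ← 0.71·6.453 = 4.581
Arc 5: start y=0.000, vy=4.581 → t=0.916, apex=1.049, x_land=102.793, impact vy=-4.581
  bounce: vy ← 0.71·4.581 = 3.253
Arc 6: start y=0.000, vy=3.253 → t=0.651, apex=0.529, x_land=110.020, impact vy=-3.253
  bounce: vy ← 0.71·3.253 = 2.309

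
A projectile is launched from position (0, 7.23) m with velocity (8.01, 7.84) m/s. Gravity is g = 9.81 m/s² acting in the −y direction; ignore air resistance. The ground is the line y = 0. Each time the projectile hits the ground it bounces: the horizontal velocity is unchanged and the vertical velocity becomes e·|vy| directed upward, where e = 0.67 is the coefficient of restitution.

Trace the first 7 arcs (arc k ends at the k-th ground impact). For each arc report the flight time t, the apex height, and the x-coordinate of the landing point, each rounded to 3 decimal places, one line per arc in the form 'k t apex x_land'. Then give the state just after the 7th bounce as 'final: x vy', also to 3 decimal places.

1 2.253 10.363 18.044
2 1.948 4.652 33.645
3 1.305 2.088 44.098
4 0.874 0.937 51.101
5 0.586 0.421 55.794
6 0.392 0.189 58.937
7 0.263 0.085 61.044
final: 61.044 0.864

Arc 1: start y=7.230, vy=7.840 → t=2.253, apex=10.363, x_land=18.044, impact vy=-14.259
  bounce: vy ← 0.67·14.259 = 9.554
Arc 2: start y=0.000, vy=9.554 → t=1.948, apex=4.652, x_land=33.645, impact vy=-9.554
  bounce: vy ← 0.67·9.554 = 6.401
Arc 3: start y=0.000, vy=6.401 → t=1.305, apex=2.088, x_land=44.098, impact vy=-6.401
  bounce: vy ← 0.67·6.401 = 4.289
Arc 4: start y=0.000, vy=4.289 → t=0.874, apex=0.937, x_land=51.101, impact vy=-4.289
  bounce: vy ← 0.67·4.289 = 2.873
Arc 5: start y=0.000, vy=2.873 → t=0.586, apex=0.421, x_land=55.794, impact vy=-2.873
  bounce: vy ← 0.67·2.873 = 1.925
Arc 6: start y=0.000, vy=1.925 → t=0.392, apex=0.189, x_land=58.937, impact vy=-1.925
  bounce: vy ← 0.67·1.925 = 1.290
Arc 7: start y=0.000, vy=1.290 → t=0.263, apex=0.085, x_land=61.044, impact vy=-1.290
  bounce: vy ← 0.67·1.290 = 0.864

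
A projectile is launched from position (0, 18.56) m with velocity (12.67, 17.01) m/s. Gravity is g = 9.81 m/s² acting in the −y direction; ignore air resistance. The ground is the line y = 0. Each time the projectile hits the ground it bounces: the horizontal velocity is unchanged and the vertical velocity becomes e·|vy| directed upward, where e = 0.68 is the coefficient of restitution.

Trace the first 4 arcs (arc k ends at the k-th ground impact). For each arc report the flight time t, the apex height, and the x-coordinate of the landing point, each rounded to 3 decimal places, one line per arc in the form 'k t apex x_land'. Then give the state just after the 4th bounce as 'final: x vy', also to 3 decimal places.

1 4.340 33.307 54.985
2 3.544 15.401 99.887
3 2.410 7.122 130.420
4 1.639 3.293 151.183
final: 151.183 5.466

Arc 1: start y=18.560, vy=17.010 → t=4.340, apex=33.307, x_land=54.985, impact vy=-25.563
  bounce: vy ← 0.68·25.563 = 17.383
Arc 2: start y=0.000, vy=17.383 → t=3.544, apex=15.401, x_land=99.887, impact vy=-17.383
  bounce: vy ← 0.68·17.383 = 11.821
Arc 3: start y=0.000, vy=11.821 → t=2.410, apex=7.122, x_land=130.420, impact vy=-11.821
  bounce: vy ← 0.68·11.821 = 8.038
Arc 4: start y=0.000, vy=8.038 → t=1.639, apex=3.293, x_land=151.183, impact vy=-8.038
  bounce: vy ← 0.68·8.038 = 5.466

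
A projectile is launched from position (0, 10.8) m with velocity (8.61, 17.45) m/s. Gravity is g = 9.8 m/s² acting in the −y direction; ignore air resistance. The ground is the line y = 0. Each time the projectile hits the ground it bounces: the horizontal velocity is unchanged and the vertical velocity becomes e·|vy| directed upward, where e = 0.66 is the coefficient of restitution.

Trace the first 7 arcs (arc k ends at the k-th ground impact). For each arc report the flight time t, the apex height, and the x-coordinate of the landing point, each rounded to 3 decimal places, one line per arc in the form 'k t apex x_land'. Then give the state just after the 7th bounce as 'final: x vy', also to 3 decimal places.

Arc 1: start y=10.800, vy=17.450 → t=4.099, apex=26.336, x_land=35.292, impact vy=-22.720
  bounce: vy ← 0.66·22.720 = 14.995
Arc 2: start y=0.000, vy=14.995 → t=3.060, apex=11.472, x_land=61.640, impact vy=-14.995
  bounce: vy ← 0.66·14.995 = 9.897
Arc 3: start y=0.000, vy=9.897 → t=2.020, apex=4.997, x_land=79.030, impact vy=-9.897
  bounce: vy ← 0.66·9.897 = 6.532
Arc 4: start y=0.000, vy=6.532 → t=1.333, apex=2.177, x_land=90.507, impact vy=-6.532
  bounce: vy ← 0.66·6.532 = 4.311
Arc 5: start y=0.000, vy=4.311 → t=0.880, apex=0.948, x_land=98.082, impact vy=-4.311
  bounce: vy ← 0.66·4.311 = 2.845
Arc 6: start y=0.000, vy=2.845 → t=0.581, apex=0.413, x_land=103.082, impact vy=-2.845
  bounce: vy ← 0.66·2.845 = 1.878
Arc 7: start y=0.000, vy=1.878 → t=0.383, apex=0.180, x_land=106.382, impact vy=-1.878
  bounce: vy ← 0.66·1.878 = 1.239

1 4.099 26.336 35.292
2 3.060 11.472 61.640
3 2.020 4.997 79.030
4 1.333 2.177 90.507
5 0.880 0.948 98.082
6 0.581 0.413 103.082
7 0.383 0.180 106.382
final: 106.382 1.239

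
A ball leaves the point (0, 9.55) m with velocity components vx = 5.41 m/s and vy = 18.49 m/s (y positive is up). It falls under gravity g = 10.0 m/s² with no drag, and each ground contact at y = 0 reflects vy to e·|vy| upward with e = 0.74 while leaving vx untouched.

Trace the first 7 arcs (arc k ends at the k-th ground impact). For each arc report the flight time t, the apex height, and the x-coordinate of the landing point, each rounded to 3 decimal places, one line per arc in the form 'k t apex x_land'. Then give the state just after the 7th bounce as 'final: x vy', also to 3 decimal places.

Arc 1: start y=9.550, vy=18.490 → t=4.157, apex=26.644, x_land=22.492, impact vy=-23.084
  bounce: vy ← 0.74·23.084 = 17.082
Arc 2: start y=0.000, vy=17.082 → t=3.416, apex=14.590, x_land=40.975, impact vy=-17.082
  bounce: vy ← 0.74·17.082 = 12.641
Arc 3: start y=0.000, vy=12.641 → t=2.528, apex=7.990, x_land=54.652, impact vy=-12.641
  bounce: vy ← 0.74·12.641 = 9.354
Arc 4: start y=0.000, vy=9.354 → t=1.871, apex=4.375, x_land=64.773, impact vy=-9.354
  bounce: vy ← 0.74·9.354 = 6.922
Arc 5: start y=0.000, vy=6.922 → t=1.384, apex=2.396, x_land=72.263, impact vy=-6.922
  bounce: vy ← 0.74·6.922 = 5.122
Arc 6: start y=0.000, vy=5.122 → t=1.024, apex=1.312, x_land=77.806, impact vy=-5.122
  bounce: vy ← 0.74·5.122 = 3.791
Arc 7: start y=0.000, vy=3.791 → t=0.758, apex=0.718, x_land=81.907, impact vy=-3.791
  bounce: vy ← 0.74·3.791 = 2.805

1 4.157 26.644 22.492
2 3.416 14.590 40.975
3 2.528 7.990 54.652
4 1.871 4.375 64.773
5 1.384 2.396 72.263
6 1.024 1.312 77.806
7 0.758 0.718 81.907
final: 81.907 2.805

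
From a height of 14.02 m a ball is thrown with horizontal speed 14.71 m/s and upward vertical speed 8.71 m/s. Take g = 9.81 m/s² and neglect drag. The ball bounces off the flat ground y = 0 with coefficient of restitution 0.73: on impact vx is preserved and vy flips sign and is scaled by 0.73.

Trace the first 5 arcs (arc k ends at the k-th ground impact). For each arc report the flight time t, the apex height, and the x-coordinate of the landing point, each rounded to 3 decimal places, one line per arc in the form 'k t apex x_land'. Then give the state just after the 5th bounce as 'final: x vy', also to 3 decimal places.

1 2.797 17.887 41.151
2 2.788 9.532 82.163
3 2.035 5.080 112.102
4 1.486 2.707 133.957
5 1.085 1.442 149.911
final: 149.911 3.884

Arc 1: start y=14.020, vy=8.710 → t=2.797, apex=17.887, x_land=41.151, impact vy=-18.733
  bounce: vy ← 0.73·18.733 = 13.675
Arc 2: start y=0.000, vy=13.675 → t=2.788, apex=9.532, x_land=82.163, impact vy=-13.675
  bounce: vy ← 0.73·13.675 = 9.983
Arc 3: start y=0.000, vy=9.983 → t=2.035, apex=5.080, x_land=112.102, impact vy=-9.983
  bounce: vy ← 0.73·9.983 = 7.288
Arc 4: start y=0.000, vy=7.288 → t=1.486, apex=2.707, x_land=133.957, impact vy=-7.288
  bounce: vy ← 0.73·7.288 = 5.320
Arc 5: start y=0.000, vy=5.320 → t=1.085, apex=1.442, x_land=149.911, impact vy=-5.320
  bounce: vy ← 0.73·5.320 = 3.884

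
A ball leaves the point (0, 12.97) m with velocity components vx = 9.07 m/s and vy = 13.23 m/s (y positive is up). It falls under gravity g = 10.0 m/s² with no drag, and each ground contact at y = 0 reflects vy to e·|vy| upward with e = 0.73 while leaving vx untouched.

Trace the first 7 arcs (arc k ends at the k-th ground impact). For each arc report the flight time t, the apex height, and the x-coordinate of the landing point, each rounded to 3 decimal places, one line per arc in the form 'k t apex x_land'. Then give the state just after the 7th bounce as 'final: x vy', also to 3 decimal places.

Arc 1: start y=12.970, vy=13.230 → t=3.407, apex=21.722, x_land=30.904, impact vy=-20.843
  bounce: vy ← 0.73·20.843 = 15.215
Arc 2: start y=0.000, vy=15.215 → t=3.043, apex=11.575, x_land=58.505, impact vy=-15.215
  bounce: vy ← 0.73·15.215 = 11.107
Arc 3: start y=0.000, vy=11.107 → t=2.221, apex=6.169, x_land=78.654, impact vy=-11.107
  bounce: vy ← 0.73·11.107 = 8.108
Arc 4: start y=0.000, vy=8.108 → t=1.622, apex=3.287, x_land=93.362, impact vy=-8.108
  bounce: vy ← 0.73·8.108 = 5.919
Arc 5: start y=0.000, vy=5.919 → t=1.184, apex=1.752, x_land=104.099, impact vy=-5.919
  bounce: vy ← 0.73·5.919 = 4.321
Arc 6: start y=0.000, vy=4.321 → t=0.864, apex=0.934, x_land=111.937, impact vy=-4.321
  bounce: vy ← 0.73·4.321 = 3.154
Arc 7: start y=0.000, vy=3.154 → t=0.631, apex=0.497, x_land=117.659, impact vy=-3.154
  bounce: vy ← 0.73·3.154 = 2.303

1 3.407 21.722 30.904
2 3.043 11.575 58.505
3 2.221 6.169 78.654
4 1.622 3.287 93.362
5 1.184 1.752 104.099
6 0.864 0.934 111.937
7 0.631 0.497 117.659
final: 117.659 2.303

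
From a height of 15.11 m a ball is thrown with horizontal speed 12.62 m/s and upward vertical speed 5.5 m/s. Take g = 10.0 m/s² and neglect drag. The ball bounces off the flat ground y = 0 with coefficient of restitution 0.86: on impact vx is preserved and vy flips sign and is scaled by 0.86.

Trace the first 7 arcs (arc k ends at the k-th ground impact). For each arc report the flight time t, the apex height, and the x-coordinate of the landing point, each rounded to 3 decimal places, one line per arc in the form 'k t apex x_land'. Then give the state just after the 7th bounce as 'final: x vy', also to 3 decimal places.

1 2.373 16.622 29.951
2 3.136 12.294 69.529
3 2.697 9.093 103.566
4 2.319 6.725 132.838
5 1.995 4.974 158.011
6 1.715 3.679 179.661
7 1.475 2.721 198.279
final: 198.279 6.344

Arc 1: start y=15.110, vy=5.500 → t=2.373, apex=16.622, x_land=29.951, impact vy=-18.233
  bounce: vy ← 0.86·18.233 = 15.681
Arc 2: start y=0.000, vy=15.681 → t=3.136, apex=12.294, x_land=69.529, impact vy=-15.681
  bounce: vy ← 0.86·15.681 = 13.485
Arc 3: start y=0.000, vy=13.485 → t=2.697, apex=9.093, x_land=103.566, impact vy=-13.485
  bounce: vy ← 0.86·13.485 = 11.597
Arc 4: start y=0.000, vy=11.597 → t=2.319, apex=6.725, x_land=132.838, impact vy=-11.597
  bounce: vy ← 0.86·11.597 = 9.974
Arc 5: start y=0.000, vy=9.974 → t=1.995, apex=4.974, x_land=158.011, impact vy=-9.974
  bounce: vy ← 0.86·9.974 = 8.577
Arc 6: start y=0.000, vy=8.577 → t=1.715, apex=3.679, x_land=179.661, impact vy=-8.577
  bounce: vy ← 0.86·8.577 = 7.377
Arc 7: start y=0.000, vy=7.377 → t=1.475, apex=2.721, x_land=198.279, impact vy=-7.377
  bounce: vy ← 0.86·7.377 = 6.344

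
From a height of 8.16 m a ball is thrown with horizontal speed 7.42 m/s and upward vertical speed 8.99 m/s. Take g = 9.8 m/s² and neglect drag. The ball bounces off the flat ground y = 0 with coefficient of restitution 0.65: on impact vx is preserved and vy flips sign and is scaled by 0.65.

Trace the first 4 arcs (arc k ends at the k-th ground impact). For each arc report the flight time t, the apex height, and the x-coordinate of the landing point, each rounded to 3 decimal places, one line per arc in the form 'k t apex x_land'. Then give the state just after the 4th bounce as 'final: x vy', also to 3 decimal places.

Arc 1: start y=8.160, vy=8.990 → t=2.501, apex=12.283, x_land=18.555, impact vy=-15.516
  bounce: vy ← 0.65·15.516 = 10.086
Arc 2: start y=0.000, vy=10.086 → t=2.058, apex=5.190, x_land=33.827, impact vy=-10.086
  bounce: vy ← 0.65·10.086 = 6.556
Arc 3: start y=0.000, vy=6.556 → t=1.338, apex=2.193, x_land=43.754, impact vy=-6.556
  bounce: vy ← 0.65·6.556 = 4.261
Arc 4: start y=0.000, vy=4.261 → t=0.870, apex=0.926, x_land=50.207, impact vy=-4.261
  bounce: vy ← 0.65·4.261 = 2.770

1 2.501 12.283 18.555
2 2.058 5.190 33.827
3 1.338 2.193 43.754
4 0.870 0.926 50.207
final: 50.207 2.770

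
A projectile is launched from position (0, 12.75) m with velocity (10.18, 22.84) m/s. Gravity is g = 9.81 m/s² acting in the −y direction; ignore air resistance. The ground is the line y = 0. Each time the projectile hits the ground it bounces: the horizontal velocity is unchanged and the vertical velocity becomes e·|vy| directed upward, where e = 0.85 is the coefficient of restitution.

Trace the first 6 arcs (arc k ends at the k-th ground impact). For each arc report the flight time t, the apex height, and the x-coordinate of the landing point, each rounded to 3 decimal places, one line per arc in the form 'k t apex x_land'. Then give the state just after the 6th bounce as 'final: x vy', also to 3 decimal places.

1 5.160 39.338 52.531
2 4.814 28.422 101.541
3 4.092 20.535 143.200
4 3.478 14.836 178.610
5 2.957 10.719 208.708
6 2.513 7.745 234.291
final: 234.291 10.478

Arc 1: start y=12.750, vy=22.840 → t=5.160, apex=39.338, x_land=52.531, impact vy=-27.782
  bounce: vy ← 0.85·27.782 = 23.614
Arc 2: start y=0.000, vy=23.614 → t=4.814, apex=28.422, x_land=101.541, impact vy=-23.614
  bounce: vy ← 0.85·23.614 = 20.072
Arc 3: start y=0.000, vy=20.072 → t=4.092, apex=20.535, x_land=143.200, impact vy=-20.072
  bounce: vy ← 0.85·20.072 = 17.061
Arc 4: start y=0.000, vy=17.061 → t=3.478, apex=14.836, x_land=178.610, impact vy=-17.061
  bounce: vy ← 0.85·17.061 = 14.502
Arc 5: start y=0.000, vy=14.502 → t=2.957, apex=10.719, x_land=208.708, impact vy=-14.502
  bounce: vy ← 0.85·14.502 = 12.327
Arc 6: start y=0.000, vy=12.327 → t=2.513, apex=7.745, x_land=234.291, impact vy=-12.327
  bounce: vy ← 0.85·12.327 = 10.478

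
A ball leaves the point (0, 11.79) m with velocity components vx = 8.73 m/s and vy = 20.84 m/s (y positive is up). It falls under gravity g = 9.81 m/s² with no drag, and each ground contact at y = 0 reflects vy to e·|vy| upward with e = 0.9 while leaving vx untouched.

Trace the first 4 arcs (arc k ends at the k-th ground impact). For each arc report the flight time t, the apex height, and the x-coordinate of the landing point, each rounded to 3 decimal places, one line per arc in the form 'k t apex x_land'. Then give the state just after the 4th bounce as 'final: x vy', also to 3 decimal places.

Arc 1: start y=11.790, vy=20.840 → t=4.754, apex=33.926, x_land=41.505, impact vy=-25.800
  bounce: vy ← 0.9·25.800 = 23.220
Arc 2: start y=0.000, vy=23.220 → t=4.734, apex=27.480, x_land=82.832, impact vy=-23.220
  bounce: vy ← 0.9·23.220 = 20.898
Arc 3: start y=0.000, vy=20.898 → t=4.261, apex=22.259, x_land=120.026, impact vy=-20.898
  bounce: vy ← 0.9·20.898 = 18.808
Arc 4: start y=0.000, vy=18.808 → t=3.834, apex=18.030, x_land=153.501, impact vy=-18.808
  bounce: vy ← 0.9·18.808 = 16.927

1 4.754 33.926 41.505
2 4.734 27.480 82.832
3 4.261 22.259 120.026
4 3.834 18.030 153.501
final: 153.501 16.927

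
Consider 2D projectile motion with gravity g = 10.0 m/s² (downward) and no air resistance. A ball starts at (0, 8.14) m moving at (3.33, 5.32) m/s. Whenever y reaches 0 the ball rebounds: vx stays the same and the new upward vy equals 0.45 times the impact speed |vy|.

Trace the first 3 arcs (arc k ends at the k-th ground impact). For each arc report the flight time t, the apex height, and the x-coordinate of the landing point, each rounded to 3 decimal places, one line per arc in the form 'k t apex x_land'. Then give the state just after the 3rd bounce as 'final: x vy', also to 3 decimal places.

1 1.914 9.555 6.375
2 1.244 1.935 10.518
3 0.560 0.392 12.382
final: 12.382 1.260

Arc 1: start y=8.140, vy=5.320 → t=1.914, apex=9.555, x_land=6.375, impact vy=-13.824
  bounce: vy ← 0.45·13.824 = 6.221
Arc 2: start y=0.000, vy=6.221 → t=1.244, apex=1.935, x_land=10.518, impact vy=-6.221
  bounce: vy ← 0.45·6.221 = 2.799
Arc 3: start y=0.000, vy=2.799 → t=0.560, apex=0.392, x_land=12.382, impact vy=-2.799
  bounce: vy ← 0.45·2.799 = 1.260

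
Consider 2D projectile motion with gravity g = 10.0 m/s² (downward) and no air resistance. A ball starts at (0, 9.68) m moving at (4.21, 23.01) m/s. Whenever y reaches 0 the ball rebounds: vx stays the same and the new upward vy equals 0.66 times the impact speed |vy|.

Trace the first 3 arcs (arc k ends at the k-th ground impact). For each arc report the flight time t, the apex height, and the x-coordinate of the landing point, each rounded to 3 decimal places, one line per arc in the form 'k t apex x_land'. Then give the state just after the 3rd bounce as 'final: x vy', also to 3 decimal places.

Arc 1: start y=9.680, vy=23.010 → t=4.990, apex=36.153, x_land=21.008, impact vy=-26.890
  bounce: vy ← 0.66·26.890 = 17.747
Arc 2: start y=0.000, vy=17.747 → t=3.549, apex=15.748, x_land=35.951, impact vy=-17.747
  bounce: vy ← 0.66·17.747 = 11.713
Arc 3: start y=0.000, vy=11.713 → t=2.343, apex=6.860, x_land=45.813, impact vy=-11.713
  bounce: vy ← 0.66·11.713 = 7.731

1 4.990 36.153 21.008
2 3.549 15.748 35.951
3 2.343 6.860 45.813
final: 45.813 7.731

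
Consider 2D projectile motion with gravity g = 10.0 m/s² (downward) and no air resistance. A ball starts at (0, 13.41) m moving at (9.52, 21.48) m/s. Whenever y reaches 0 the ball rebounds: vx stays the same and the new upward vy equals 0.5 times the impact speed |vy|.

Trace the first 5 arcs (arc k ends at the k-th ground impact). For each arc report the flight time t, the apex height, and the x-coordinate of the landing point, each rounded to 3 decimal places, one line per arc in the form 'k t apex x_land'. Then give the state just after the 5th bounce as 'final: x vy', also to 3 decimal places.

Arc 1: start y=13.410, vy=21.480 → t=4.849, apex=36.480, x_land=46.163, impact vy=-27.011
  bounce: vy ← 0.5·27.011 = 13.505
Arc 2: start y=0.000, vy=13.505 → t=2.701, apex=9.120, x_land=71.878, impact vy=-13.505
  bounce: vy ← 0.5·13.505 = 6.753
Arc 3: start y=0.000, vy=6.753 → t=1.351, apex=2.280, x_land=84.735, impact vy=-6.753
  bounce: vy ← 0.5·6.753 = 3.376
Arc 4: start y=0.000, vy=3.376 → t=0.675, apex=0.570, x_land=91.164, impact vy=-3.376
  bounce: vy ← 0.5·3.376 = 1.688
Arc 5: start y=0.000, vy=1.688 → t=0.338, apex=0.142, x_land=94.378, impact vy=-1.688
  bounce: vy ← 0.5·1.688 = 0.844

1 4.849 36.480 46.163
2 2.701 9.120 71.878
3 1.351 2.280 84.735
4 0.675 0.570 91.164
5 0.338 0.142 94.378
final: 94.378 0.844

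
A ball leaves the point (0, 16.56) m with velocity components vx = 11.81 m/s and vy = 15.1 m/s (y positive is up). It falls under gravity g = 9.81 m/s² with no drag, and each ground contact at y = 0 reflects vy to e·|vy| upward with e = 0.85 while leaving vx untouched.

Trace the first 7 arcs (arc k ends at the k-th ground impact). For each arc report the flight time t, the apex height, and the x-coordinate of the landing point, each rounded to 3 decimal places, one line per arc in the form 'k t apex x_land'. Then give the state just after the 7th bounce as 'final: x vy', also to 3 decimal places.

Arc 1: start y=16.560, vy=15.100 → t=3.936, apex=28.181, x_land=46.487, impact vy=-23.514
  bounce: vy ← 0.85·23.514 = 19.987
Arc 2: start y=0.000, vy=19.987 → t=4.075, apex=20.361, x_land=94.610, impact vy=-19.987
  bounce: vy ← 0.85·19.987 = 16.989
Arc 3: start y=0.000, vy=16.989 → t=3.464, apex=14.711, x_land=135.516, impact vy=-16.989
  bounce: vy ← 0.85·16.989 = 14.441
Arc 4: start y=0.000, vy=14.441 → t=2.944, apex=10.629, x_land=170.285, impact vy=-14.441
  bounce: vy ← 0.85·14.441 = 12.275
Arc 5: start y=0.000, vy=12.275 → t=2.502, apex=7.679, x_land=199.839, impact vy=-12.275
  bounce: vy ← 0.85·12.275 = 10.433
Arc 6: start y=0.000, vy=10.433 → t=2.127, apex=5.548, x_land=224.960, impact vy=-10.433
  bounce: vy ← 0.85·10.433 = 8.868
Arc 7: start y=0.000, vy=8.868 → t=1.808, apex=4.009, x_land=246.313, impact vy=-8.868
  bounce: vy ← 0.85·8.868 = 7.538

1 3.936 28.181 46.487
2 4.075 20.361 94.610
3 3.464 14.711 135.516
4 2.944 10.629 170.285
5 2.502 7.679 199.839
6 2.127 5.548 224.960
7 1.808 4.009 246.313
final: 246.313 7.538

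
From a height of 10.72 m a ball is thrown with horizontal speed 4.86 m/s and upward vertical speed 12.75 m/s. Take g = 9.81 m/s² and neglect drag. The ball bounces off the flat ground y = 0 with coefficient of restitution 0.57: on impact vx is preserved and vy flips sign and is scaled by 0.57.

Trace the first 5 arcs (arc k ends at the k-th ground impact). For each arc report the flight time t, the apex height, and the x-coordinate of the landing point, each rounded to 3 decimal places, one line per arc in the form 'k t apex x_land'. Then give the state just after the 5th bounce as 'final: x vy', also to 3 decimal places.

1 3.268 19.006 15.883
2 2.244 6.175 26.789
3 1.279 2.006 33.005
4 0.729 0.652 36.549
5 0.416 0.212 38.568
final: 38.568 1.162

Arc 1: start y=10.720, vy=12.750 → t=3.268, apex=19.006, x_land=15.883, impact vy=-19.310
  bounce: vy ← 0.57·19.310 = 11.007
Arc 2: start y=0.000, vy=11.007 → t=2.244, apex=6.175, x_land=26.789, impact vy=-11.007
  bounce: vy ← 0.57·11.007 = 6.274
Arc 3: start y=0.000, vy=6.274 → t=1.279, apex=2.006, x_land=33.005, impact vy=-6.274
  bounce: vy ← 0.57·6.274 = 3.576
Arc 4: start y=0.000, vy=3.576 → t=0.729, apex=0.652, x_land=36.549, impact vy=-3.576
  bounce: vy ← 0.57·3.576 = 2.038
Arc 5: start y=0.000, vy=2.038 → t=0.416, apex=0.212, x_land=38.568, impact vy=-2.038
  bounce: vy ← 0.57·2.038 = 1.162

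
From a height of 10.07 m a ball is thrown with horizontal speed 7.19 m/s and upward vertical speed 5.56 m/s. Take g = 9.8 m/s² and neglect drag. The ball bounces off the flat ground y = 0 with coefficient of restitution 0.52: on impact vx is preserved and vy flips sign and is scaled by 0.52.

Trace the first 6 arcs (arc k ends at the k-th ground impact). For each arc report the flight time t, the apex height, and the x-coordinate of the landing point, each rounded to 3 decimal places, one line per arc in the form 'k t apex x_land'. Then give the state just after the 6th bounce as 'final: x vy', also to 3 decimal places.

1 2.109 11.647 15.164
2 1.603 3.149 26.693
3 0.834 0.852 32.688
4 0.434 0.230 35.805
5 0.225 0.062 37.426
6 0.117 0.017 38.269
final: 38.269 0.299

Arc 1: start y=10.070, vy=5.560 → t=2.109, apex=11.647, x_land=15.164, impact vy=-15.109
  bounce: vy ← 0.52·15.109 = 7.857
Arc 2: start y=0.000, vy=7.857 → t=1.603, apex=3.149, x_land=26.693, impact vy=-7.857
  bounce: vy ← 0.52·7.857 = 4.086
Arc 3: start y=0.000, vy=4.086 → t=0.834, apex=0.852, x_land=32.688, impact vy=-4.086
  bounce: vy ← 0.52·4.086 = 2.124
Arc 4: start y=0.000, vy=2.124 → t=0.434, apex=0.230, x_land=35.805, impact vy=-2.124
  bounce: vy ← 0.52·2.124 = 1.105
Arc 5: start y=0.000, vy=1.105 → t=0.225, apex=0.062, x_land=37.426, impact vy=-1.105
  bounce: vy ← 0.52·1.105 = 0.574
Arc 6: start y=0.000, vy=0.574 → t=0.117, apex=0.017, x_land=38.269, impact vy=-0.574
  bounce: vy ← 0.52·0.574 = 0.299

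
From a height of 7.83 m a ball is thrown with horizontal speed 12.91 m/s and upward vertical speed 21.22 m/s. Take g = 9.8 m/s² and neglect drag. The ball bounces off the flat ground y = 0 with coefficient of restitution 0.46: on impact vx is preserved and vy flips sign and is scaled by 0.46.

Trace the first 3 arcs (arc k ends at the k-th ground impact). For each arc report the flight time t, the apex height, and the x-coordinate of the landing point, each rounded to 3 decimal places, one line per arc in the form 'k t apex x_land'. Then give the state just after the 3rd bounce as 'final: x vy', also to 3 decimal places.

Arc 1: start y=7.830, vy=21.220 → t=4.673, apex=30.804, x_land=60.323, impact vy=-24.571
  bounce: vy ← 0.46·24.571 = 11.303
Arc 2: start y=0.000, vy=11.303 → t=2.307, apex=6.518, x_land=90.103, impact vy=-11.303
  bounce: vy ← 0.46·11.303 = 5.199
Arc 3: start y=0.000, vy=5.199 → t=1.061, apex=1.379, x_land=103.801, impact vy=-5.199
  bounce: vy ← 0.46·5.199 = 2.392

1 4.673 30.804 60.323
2 2.307 6.518 90.103
3 1.061 1.379 103.801
final: 103.801 2.392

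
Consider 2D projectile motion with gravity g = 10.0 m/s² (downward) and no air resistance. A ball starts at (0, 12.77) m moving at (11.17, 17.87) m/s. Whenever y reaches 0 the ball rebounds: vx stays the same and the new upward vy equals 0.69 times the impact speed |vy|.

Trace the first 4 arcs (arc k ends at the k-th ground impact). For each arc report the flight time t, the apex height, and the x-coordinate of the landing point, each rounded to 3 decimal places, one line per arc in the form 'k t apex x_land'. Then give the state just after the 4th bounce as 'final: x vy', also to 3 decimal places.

1 4.184 28.737 46.739
2 3.308 13.682 83.694
3 2.283 6.514 109.192
4 1.575 3.101 126.786
final: 126.786 5.434

Arc 1: start y=12.770, vy=17.870 → t=4.184, apex=28.737, x_land=46.739, impact vy=-23.974
  bounce: vy ← 0.69·23.974 = 16.542
Arc 2: start y=0.000, vy=16.542 → t=3.308, apex=13.682, x_land=83.694, impact vy=-16.542
  bounce: vy ← 0.69·16.542 = 11.414
Arc 3: start y=0.000, vy=11.414 → t=2.283, apex=6.514, x_land=109.192, impact vy=-11.414
  bounce: vy ← 0.69·11.414 = 7.876
Arc 4: start y=0.000, vy=7.876 → t=1.575, apex=3.101, x_land=126.786, impact vy=-7.876
  bounce: vy ← 0.69·7.876 = 5.434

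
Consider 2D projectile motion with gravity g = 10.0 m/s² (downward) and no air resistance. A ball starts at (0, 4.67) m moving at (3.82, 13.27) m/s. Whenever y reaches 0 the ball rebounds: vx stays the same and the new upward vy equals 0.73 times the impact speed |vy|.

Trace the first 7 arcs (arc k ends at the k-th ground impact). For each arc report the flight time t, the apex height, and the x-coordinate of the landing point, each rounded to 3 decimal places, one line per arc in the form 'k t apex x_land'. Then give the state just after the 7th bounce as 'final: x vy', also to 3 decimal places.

Arc 1: start y=4.670, vy=13.270 → t=2.969, apex=13.475, x_land=11.340, impact vy=-16.416
  bounce: vy ← 0.73·16.416 = 11.984
Arc 2: start y=0.000, vy=11.984 → t=2.397, apex=7.181, x_land=20.496, impact vy=-11.984
  bounce: vy ← 0.73·11.984 = 8.748
Arc 3: start y=0.000, vy=8.748 → t=1.750, apex=3.827, x_land=27.179, impact vy=-8.748
  bounce: vy ← 0.73·8.748 = 6.386
Arc 4: start y=0.000, vy=6.386 → t=1.277, apex=2.039, x_land=32.058, impact vy=-6.386
  bounce: vy ← 0.73·6.386 = 4.662
Arc 5: start y=0.000, vy=4.662 → t=0.932, apex=1.087, x_land=35.620, impact vy=-4.662
  bounce: vy ← 0.73·4.662 = 3.403
Arc 6: start y=0.000, vy=3.403 → t=0.681, apex=0.579, x_land=38.220, impact vy=-3.403
  bounce: vy ← 0.73·3.403 = 2.484
Arc 7: start y=0.000, vy=2.484 → t=0.497, apex=0.309, x_land=40.118, impact vy=-2.484
  bounce: vy ← 0.73·2.484 = 1.814

1 2.969 13.475 11.340
2 2.397 7.181 20.496
3 1.750 3.827 27.179
4 1.277 2.039 32.058
5 0.932 1.087 35.620
6 0.681 0.579 38.220
7 0.497 0.309 40.118
final: 40.118 1.814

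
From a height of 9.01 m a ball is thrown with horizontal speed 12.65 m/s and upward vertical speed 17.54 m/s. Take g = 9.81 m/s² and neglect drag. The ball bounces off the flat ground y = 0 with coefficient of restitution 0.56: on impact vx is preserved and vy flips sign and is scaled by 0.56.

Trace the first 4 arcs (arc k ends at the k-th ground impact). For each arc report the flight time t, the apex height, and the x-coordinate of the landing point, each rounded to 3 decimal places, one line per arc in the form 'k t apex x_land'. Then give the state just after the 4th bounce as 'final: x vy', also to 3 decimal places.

1 4.032 24.691 50.999
2 2.513 7.743 82.787
3 1.407 2.428 100.588
4 0.788 0.761 110.556
final: 110.556 2.165

Arc 1: start y=9.010, vy=17.540 → t=4.032, apex=24.691, x_land=50.999, impact vy=-22.010
  bounce: vy ← 0.56·22.010 = 12.325
Arc 2: start y=0.000, vy=12.325 → t=2.513, apex=7.743, x_land=82.787, impact vy=-12.325
  bounce: vy ← 0.56·12.325 = 6.902
Arc 3: start y=0.000, vy=6.902 → t=1.407, apex=2.428, x_land=100.588, impact vy=-6.902
  bounce: vy ← 0.56·6.902 = 3.865
Arc 4: start y=0.000, vy=3.865 → t=0.788, apex=0.761, x_land=110.556, impact vy=-3.865
  bounce: vy ← 0.56·3.865 = 2.165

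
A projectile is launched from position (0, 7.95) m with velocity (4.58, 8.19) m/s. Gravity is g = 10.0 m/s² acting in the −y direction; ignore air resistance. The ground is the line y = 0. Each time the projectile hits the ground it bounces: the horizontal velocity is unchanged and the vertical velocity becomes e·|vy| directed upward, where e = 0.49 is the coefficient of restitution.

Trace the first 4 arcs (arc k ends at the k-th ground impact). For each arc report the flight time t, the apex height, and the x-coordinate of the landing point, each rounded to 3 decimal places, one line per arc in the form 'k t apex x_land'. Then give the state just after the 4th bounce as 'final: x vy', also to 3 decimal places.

Arc 1: start y=7.950, vy=8.190 → t=2.323, apex=11.304, x_land=10.637, impact vy=-15.036
  bounce: vy ← 0.49·15.036 = 7.368
Arc 2: start y=0.000, vy=7.368 → t=1.474, apex=2.714, x_land=17.386, impact vy=-7.368
  bounce: vy ← 0.49·7.368 = 3.610
Arc 3: start y=0.000, vy=3.610 → t=0.722, apex=0.652, x_land=20.693, impact vy=-3.610
  bounce: vy ← 0.49·3.610 = 1.769
Arc 4: start y=0.000, vy=1.769 → t=0.354, apex=0.156, x_land=22.313, impact vy=-1.769
  bounce: vy ← 0.49·1.769 = 0.867

1 2.323 11.304 10.637
2 1.474 2.714 17.386
3 0.722 0.652 20.693
4 0.354 0.156 22.313
final: 22.313 0.867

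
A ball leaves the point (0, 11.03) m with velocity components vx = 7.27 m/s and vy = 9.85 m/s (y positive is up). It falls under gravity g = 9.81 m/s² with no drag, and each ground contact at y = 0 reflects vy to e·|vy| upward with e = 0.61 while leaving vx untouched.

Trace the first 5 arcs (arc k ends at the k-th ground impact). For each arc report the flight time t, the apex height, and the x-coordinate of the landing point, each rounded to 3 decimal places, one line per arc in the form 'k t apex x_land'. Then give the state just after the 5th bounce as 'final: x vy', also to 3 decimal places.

1 2.809 15.975 20.420
2 2.202 5.944 36.426
3 1.343 2.212 46.190
4 0.819 0.823 52.146
5 0.500 0.306 55.779
final: 55.779 1.495

Arc 1: start y=11.030, vy=9.850 → t=2.809, apex=15.975, x_land=20.420, impact vy=-17.704
  bounce: vy ← 0.61·17.704 = 10.799
Arc 2: start y=0.000, vy=10.799 → t=2.202, apex=5.944, x_land=36.426, impact vy=-10.799
  bounce: vy ← 0.61·10.799 = 6.588
Arc 3: start y=0.000, vy=6.588 → t=1.343, apex=2.212, x_land=46.190, impact vy=-6.588
  bounce: vy ← 0.61·6.588 = 4.018
Arc 4: start y=0.000, vy=4.018 → t=0.819, apex=0.823, x_land=52.146, impact vy=-4.018
  bounce: vy ← 0.61·4.018 = 2.451
Arc 5: start y=0.000, vy=2.451 → t=0.500, apex=0.306, x_land=55.779, impact vy=-2.451
  bounce: vy ← 0.61·2.451 = 1.495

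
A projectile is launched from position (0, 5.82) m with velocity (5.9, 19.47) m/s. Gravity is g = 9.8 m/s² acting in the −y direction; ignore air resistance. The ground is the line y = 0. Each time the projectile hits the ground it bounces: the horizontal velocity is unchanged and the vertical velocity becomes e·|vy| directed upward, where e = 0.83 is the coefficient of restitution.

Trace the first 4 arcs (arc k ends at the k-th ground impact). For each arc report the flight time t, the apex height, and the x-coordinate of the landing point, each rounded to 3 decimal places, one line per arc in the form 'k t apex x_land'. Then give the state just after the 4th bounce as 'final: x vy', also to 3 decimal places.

Arc 1: start y=5.820, vy=19.470 → t=4.253, apex=25.161, x_land=25.091, impact vy=-22.207
  bounce: vy ← 0.83·22.207 = 18.432
Arc 2: start y=0.000, vy=18.432 → t=3.762, apex=17.333, x_land=47.285, impact vy=-18.432
  bounce: vy ← 0.83·18.432 = 15.298
Arc 3: start y=0.000, vy=15.298 → t=3.122, apex=11.941, x_land=65.705, impact vy=-15.298
  bounce: vy ← 0.83·15.298 = 12.698
Arc 4: start y=0.000, vy=12.698 → t=2.591, apex=8.226, x_land=80.994, impact vy=-12.698
  bounce: vy ← 0.83·12.698 = 10.539

1 4.253 25.161 25.091
2 3.762 17.333 47.285
3 3.122 11.941 65.705
4 2.591 8.226 80.994
final: 80.994 10.539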